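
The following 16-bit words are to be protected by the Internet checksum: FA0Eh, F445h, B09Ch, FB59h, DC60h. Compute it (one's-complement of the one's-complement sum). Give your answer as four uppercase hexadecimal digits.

8953

One's-complement addition (fold any carry out of bit 15 back into bit 0):
  0xFA0E + 0xF445 = 0x1EE53 → wrap carry → 0xEE54
  0xEE54 + 0xB09C = 0x19EF0 → wrap carry → 0x9EF1
  0x9EF1 + 0xFB59 = 0x19A4A → wrap carry → 0x9A4B
  0x9A4B + 0xDC60 = 0x176AB → wrap carry → 0x76AC
One's-complement sum = 0x76AC.
Checksum = ~0x76AC & 0xFFFF = 0x8953.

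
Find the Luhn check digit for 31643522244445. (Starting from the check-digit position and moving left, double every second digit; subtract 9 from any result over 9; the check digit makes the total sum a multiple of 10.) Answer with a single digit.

Partial digits right→left: 5 4 4 4 4 2 2 2 5 3 4 6 1 3
Double every second digit counting from the check-digit position (so the 1st, 3rd, 5th, ... of the partial from the right).
  doubled (with −9 where >9): 1 8 8 4 1 8 2 → sum 32
  kept as-is: 4 4 2 2 3 6 3 → sum 24
Total = 32 + 24 = 56.
Check digit = (10 − (56 mod 10)) mod 10 = 4.

4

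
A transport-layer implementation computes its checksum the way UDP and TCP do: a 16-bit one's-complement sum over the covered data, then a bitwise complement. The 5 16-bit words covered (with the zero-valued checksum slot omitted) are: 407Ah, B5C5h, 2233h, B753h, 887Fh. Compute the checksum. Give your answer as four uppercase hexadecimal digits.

A7B9

One's-complement addition (fold any carry out of bit 15 back into bit 0):
  0x407A + 0xB5C5 = 0x0F63F
  0xF63F + 0x2233 = 0x11872 → wrap carry → 0x1873
  0x1873 + 0xB753 = 0x0CFC6
  0xCFC6 + 0x887F = 0x15845 → wrap carry → 0x5846
One's-complement sum = 0x5846.
Checksum = ~0x5846 & 0xFFFF = 0xA7B9.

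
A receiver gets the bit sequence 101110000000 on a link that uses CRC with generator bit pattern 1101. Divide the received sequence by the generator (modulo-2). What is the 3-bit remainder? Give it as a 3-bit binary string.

Modulo-2 division of 101110000000 by 1101:
  pos 0: 1011 XOR 1101 = 0110
  pos 1: 1101 XOR 1101 = 0000
Remainder = 000 (zero — the frame passes the CRC check).

000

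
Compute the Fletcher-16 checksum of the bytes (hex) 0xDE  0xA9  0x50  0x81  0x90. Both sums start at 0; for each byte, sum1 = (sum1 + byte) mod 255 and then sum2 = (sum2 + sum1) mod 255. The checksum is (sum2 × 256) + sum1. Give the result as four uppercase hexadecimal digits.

85EA

Running sums (mod 255):
  after byte 0 (0xDE): sum1=222, sum2=222
  after byte 1 (0xA9): sum1=136, sum2=103
  after byte 2 (0x50): sum1=216, sum2=64
  after byte 3 (0x81): sum1=90, sum2=154
  after byte 4 (0x90): sum1=234, sum2=133
Checksum = sum2·256 + sum1 = 133·256 + 234 = 34282 = 0x85EA.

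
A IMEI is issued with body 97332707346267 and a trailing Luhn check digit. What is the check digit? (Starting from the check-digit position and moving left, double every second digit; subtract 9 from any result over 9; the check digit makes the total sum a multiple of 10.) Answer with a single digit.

3

Partial digits right→left: 7 6 2 6 4 3 7 0 7 2 3 3 7 9
Double every second digit counting from the check-digit position (so the 1st, 3rd, 5th, ... of the partial from the right).
  doubled (with −9 where >9): 5 4 8 5 5 6 5 → sum 38
  kept as-is: 6 6 3 0 2 3 9 → sum 29
Total = 38 + 29 = 67.
Check digit = (10 − (67 mod 10)) mod 10 = 3.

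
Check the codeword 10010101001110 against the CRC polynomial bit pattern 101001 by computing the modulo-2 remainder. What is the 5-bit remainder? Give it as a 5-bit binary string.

00000

Modulo-2 division of 10010101001110 by 101001:
  pos 0: 100101 XOR 101001 = 001100
  pos 2: 110001 XOR 101001 = 011000
  pos 3: 110000 XOR 101001 = 011001
  pos 4: 110010 XOR 101001 = 011011
  pos 5: 110111 XOR 101001 = 011110
  pos 6: 111101 XOR 101001 = 010100
  pos 7: 101001 XOR 101001 = 000000
Remainder = 00000 (zero — the frame passes the CRC check).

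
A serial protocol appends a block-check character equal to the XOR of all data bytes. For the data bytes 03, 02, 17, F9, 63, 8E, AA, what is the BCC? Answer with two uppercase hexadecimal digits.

XOR the bytes together:
  start with 0x03
  0x03 ⊕ 0x02 = 0x01
  0x01 ⊕ 0x17 = 0x16
  0x16 ⊕ 0xF9 = 0xEF
  0xEF ⊕ 0x63 = 0x8C
  0x8C ⊕ 0x8E = 0x02
  0x02 ⊕ 0xAA = 0xA8

A8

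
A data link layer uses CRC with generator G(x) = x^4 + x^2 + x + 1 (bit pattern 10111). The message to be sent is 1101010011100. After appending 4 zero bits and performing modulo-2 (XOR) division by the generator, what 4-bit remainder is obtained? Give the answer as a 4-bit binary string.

Append 4 zeros: 11010100111000000. Divide by 10111 (XOR where the leading bit is 1):
  pos 0: 11010 XOR 10111 = 01101
  pos 1: 11011 XOR 10111 = 01100
  pos 2: 11000 XOR 10111 = 01111
  pos 3: 11110 XOR 10111 = 01001
  pos 4: 10011 XOR 10111 = 00100
  pos 6: 10011 XOR 10111 = 00100
  pos 8: 10000 XOR 10111 = 00111
  pos 10: 11100 XOR 10111 = 01011
  pos 11: 10110 XOR 10111 = 00001
Remainder (last 4 bits) = 0010. This is the CRC / FCS.

0010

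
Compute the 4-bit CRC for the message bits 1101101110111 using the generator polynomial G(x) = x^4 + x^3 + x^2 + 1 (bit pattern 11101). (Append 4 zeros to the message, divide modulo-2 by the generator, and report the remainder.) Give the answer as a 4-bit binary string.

0101

Append 4 zeros: 11011011101110000. Divide by 11101 (XOR where the leading bit is 1):
  pos 0: 11011 XOR 11101 = 00110
  pos 2: 11001 XOR 11101 = 00100
  pos 4: 10011 XOR 11101 = 01110
  pos 5: 11100 XOR 11101 = 00001
  pos 9: 11110 XOR 11101 = 00011
  pos 12: 11000 XOR 11101 = 00101
Remainder (last 4 bits) = 0101. This is the CRC / FCS.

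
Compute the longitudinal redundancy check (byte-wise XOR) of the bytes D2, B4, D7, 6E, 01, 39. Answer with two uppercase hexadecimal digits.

XOR the bytes together:
  start with 0xD2
  0xD2 ⊕ 0xB4 = 0x66
  0x66 ⊕ 0xD7 = 0xB1
  0xB1 ⊕ 0x6E = 0xDF
  0xDF ⊕ 0x01 = 0xDE
  0xDE ⊕ 0x39 = 0xE7

E7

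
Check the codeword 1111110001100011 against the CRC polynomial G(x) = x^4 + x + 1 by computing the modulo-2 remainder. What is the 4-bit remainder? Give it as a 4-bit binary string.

1010

Modulo-2 division of 1111110001100011 by 10011:
  pos 0: 11111 XOR 10011 = 01100
  pos 1: 11001 XOR 10011 = 01010
  pos 2: 10100 XOR 10011 = 00111
  pos 4: 11100 XOR 10011 = 01111
  pos 5: 11111 XOR 10011 = 01100
  pos 6: 11001 XOR 10011 = 01010
  pos 7: 10100 XOR 10011 = 00111
  pos 9: 11100 XOR 10011 = 01111
  pos 10: 11111 XOR 10011 = 01100
  pos 11: 11001 XOR 10011 = 01010
Remainder = 1010 (nonzero — an error is detected).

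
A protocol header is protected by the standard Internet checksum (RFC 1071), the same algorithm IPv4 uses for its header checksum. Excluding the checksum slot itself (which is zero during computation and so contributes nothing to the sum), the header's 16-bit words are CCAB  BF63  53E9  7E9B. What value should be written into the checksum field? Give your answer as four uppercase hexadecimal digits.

One's-complement addition (fold any carry out of bit 15 back into bit 0):
  0xCCAB + 0xBF63 = 0x18C0E → wrap carry → 0x8C0F
  0x8C0F + 0x53E9 = 0x0DFF8
  0xDFF8 + 0x7E9B = 0x15E93 → wrap carry → 0x5E94
One's-complement sum = 0x5E94.
Checksum = ~0x5E94 & 0xFFFF = 0xA16B.

A16B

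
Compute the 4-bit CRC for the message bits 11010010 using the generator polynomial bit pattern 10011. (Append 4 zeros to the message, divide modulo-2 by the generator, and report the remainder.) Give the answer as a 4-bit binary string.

1010

Append 4 zeros: 110100100000. Divide by 10011 (XOR where the leading bit is 1):
  pos 0: 11010 XOR 10011 = 01001
  pos 1: 10010 XOR 10011 = 00001
  pos 5: 11000 XOR 10011 = 01011
  pos 6: 10110 XOR 10011 = 00101
Remainder (last 4 bits) = 1010. This is the CRC / FCS.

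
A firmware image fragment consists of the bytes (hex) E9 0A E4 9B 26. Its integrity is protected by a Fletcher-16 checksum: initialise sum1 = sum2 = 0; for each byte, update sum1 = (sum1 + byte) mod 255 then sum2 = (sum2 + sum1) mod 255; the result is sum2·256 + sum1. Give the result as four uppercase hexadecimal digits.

Running sums (mod 255):
  after byte 0 (E9): sum1=233, sum2=233
  after byte 1 (0A): sum1=243, sum2=221
  after byte 2 (E4): sum1=216, sum2=182
  after byte 3 (9B): sum1=116, sum2=43
  after byte 4 (26): sum1=154, sum2=197
Checksum = sum2·256 + sum1 = 197·256 + 154 = 50586 = 0xC59A.

C59A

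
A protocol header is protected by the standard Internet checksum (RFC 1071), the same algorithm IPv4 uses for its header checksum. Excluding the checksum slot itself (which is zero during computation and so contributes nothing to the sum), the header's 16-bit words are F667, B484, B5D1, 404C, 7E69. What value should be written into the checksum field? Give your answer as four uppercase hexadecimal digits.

E08B

One's-complement addition (fold any carry out of bit 15 back into bit 0):
  0xF667 + 0xB484 = 0x1AAEB → wrap carry → 0xAAEC
  0xAAEC + 0xB5D1 = 0x160BD → wrap carry → 0x60BE
  0x60BE + 0x404C = 0x0A10A
  0xA10A + 0x7E69 = 0x11F73 → wrap carry → 0x1F74
One's-complement sum = 0x1F74.
Checksum = ~0x1F74 & 0xFFFF = 0xE08B.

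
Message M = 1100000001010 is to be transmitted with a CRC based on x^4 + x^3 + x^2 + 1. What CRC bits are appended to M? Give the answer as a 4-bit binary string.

0000

Append 4 zeros: 11000000010100000. Divide by 11101 (XOR where the leading bit is 1):
  pos 0: 11000 XOR 11101 = 00101
  pos 2: 10100 XOR 11101 = 01001
  pos 3: 10010 XOR 11101 = 01111
  pos 4: 11110 XOR 11101 = 00011
  pos 7: 11101 XOR 11101 = 00000
Remainder (last 4 bits) = 0000. This is the CRC / FCS.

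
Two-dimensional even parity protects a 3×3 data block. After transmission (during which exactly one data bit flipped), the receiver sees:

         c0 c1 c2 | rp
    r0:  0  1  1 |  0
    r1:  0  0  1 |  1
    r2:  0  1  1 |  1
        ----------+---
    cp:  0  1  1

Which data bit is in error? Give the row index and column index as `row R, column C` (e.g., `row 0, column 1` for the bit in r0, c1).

row 2, column 1

Recompute each row's even parity and compare to rp:
  r0: data parity 0, sent rp 0 → ok
  r1: data parity 1, sent rp 1 → ok
  r2: data parity 0, sent rp 1 → mismatch
Recompute each column's even parity and compare to cp:
  c0: data parity 0, sent cp 0 → ok
  c1: data parity 0, sent cp 1 → mismatch
  c2: data parity 1, sent cp 1 → ok
Exactly one row (r2) and one column (c1) fail → the flipped bit is at their intersection.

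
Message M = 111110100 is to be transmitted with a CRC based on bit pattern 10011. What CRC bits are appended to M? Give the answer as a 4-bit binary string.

0101

Append 4 zeros: 1111101000000. Divide by 10011 (XOR where the leading bit is 1):
  pos 0: 11111 XOR 10011 = 01100
  pos 1: 11000 XOR 10011 = 01011
  pos 2: 10111 XOR 10011 = 00100
  pos 4: 10000 XOR 10011 = 00011
  pos 7: 11000 XOR 10011 = 01011
  pos 8: 10110 XOR 10011 = 00101
Remainder (last 4 bits) = 0101. This is the CRC / FCS.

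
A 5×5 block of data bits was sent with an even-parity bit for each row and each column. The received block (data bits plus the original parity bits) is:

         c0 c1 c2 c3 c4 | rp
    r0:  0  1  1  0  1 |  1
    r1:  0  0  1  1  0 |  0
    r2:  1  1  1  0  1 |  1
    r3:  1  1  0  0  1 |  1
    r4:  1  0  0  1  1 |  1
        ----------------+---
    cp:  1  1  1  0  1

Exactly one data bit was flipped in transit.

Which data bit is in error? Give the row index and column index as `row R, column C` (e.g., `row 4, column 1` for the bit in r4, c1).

Recompute each row's even parity and compare to rp:
  r0: data parity 1, sent rp 1 → ok
  r1: data parity 0, sent rp 0 → ok
  r2: data parity 0, sent rp 1 → mismatch
  r3: data parity 1, sent rp 1 → ok
  r4: data parity 1, sent rp 1 → ok
Recompute each column's even parity and compare to cp:
  c0: data parity 1, sent cp 1 → ok
  c1: data parity 1, sent cp 1 → ok
  c2: data parity 1, sent cp 1 → ok
  c3: data parity 0, sent cp 0 → ok
  c4: data parity 0, sent cp 1 → mismatch
Exactly one row (r2) and one column (c4) fail → the flipped bit is at their intersection.

row 2, column 4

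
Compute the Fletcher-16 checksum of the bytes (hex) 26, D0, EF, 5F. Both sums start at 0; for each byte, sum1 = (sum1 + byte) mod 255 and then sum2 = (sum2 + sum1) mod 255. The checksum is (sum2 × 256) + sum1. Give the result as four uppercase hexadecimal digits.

4A46

Running sums (mod 255):
  after byte 0 (26): sum1=38, sum2=38
  after byte 1 (D0): sum1=246, sum2=29
  after byte 2 (EF): sum1=230, sum2=4
  after byte 3 (5F): sum1=70, sum2=74
Checksum = sum2·256 + sum1 = 74·256 + 70 = 19014 = 0x4A46.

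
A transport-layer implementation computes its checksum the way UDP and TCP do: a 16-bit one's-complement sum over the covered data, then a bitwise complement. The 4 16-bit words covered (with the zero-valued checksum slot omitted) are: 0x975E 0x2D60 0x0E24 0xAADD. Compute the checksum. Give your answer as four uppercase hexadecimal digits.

One's-complement addition (fold any carry out of bit 15 back into bit 0):
  0x975E + 0x2D60 = 0x0C4BE
  0xC4BE + 0x0E24 = 0x0D2E2
  0xD2E2 + 0xAADD = 0x17DBF → wrap carry → 0x7DC0
One's-complement sum = 0x7DC0.
Checksum = ~0x7DC0 & 0xFFFF = 0x823F.

823F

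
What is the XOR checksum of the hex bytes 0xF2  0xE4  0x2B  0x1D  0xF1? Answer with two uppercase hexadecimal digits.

XOR the bytes together:
  start with 0xF2
  0xF2 ⊕ 0xE4 = 0x16
  0x16 ⊕ 0x2B = 0x3D
  0x3D ⊕ 0x1D = 0x20
  0x20 ⊕ 0xF1 = 0xD1

D1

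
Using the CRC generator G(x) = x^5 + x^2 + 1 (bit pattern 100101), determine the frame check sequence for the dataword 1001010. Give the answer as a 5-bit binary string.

Append 5 zeros: 100101000000. Divide by 100101 (XOR where the leading bit is 1):
  pos 0: 100101 XOR 100101 = 000000
Remainder (last 5 bits) = 00000. This is the CRC / FCS.

00000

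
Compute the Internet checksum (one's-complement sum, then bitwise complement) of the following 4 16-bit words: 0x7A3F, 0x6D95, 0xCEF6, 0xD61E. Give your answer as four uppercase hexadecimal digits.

One's-complement addition (fold any carry out of bit 15 back into bit 0):
  0x7A3F + 0x6D95 = 0x0E7D4
  0xE7D4 + 0xCEF6 = 0x1B6CA → wrap carry → 0xB6CB
  0xB6CB + 0xD61E = 0x18CE9 → wrap carry → 0x8CEA
One's-complement sum = 0x8CEA.
Checksum = ~0x8CEA & 0xFFFF = 0x7315.

7315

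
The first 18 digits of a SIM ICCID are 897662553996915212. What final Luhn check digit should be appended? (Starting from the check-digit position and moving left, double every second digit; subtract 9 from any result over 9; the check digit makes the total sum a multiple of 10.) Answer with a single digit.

8

Partial digits right→left: 2 1 2 5 1 9 6 9 9 3 5 5 2 6 6 7 9 8
Double every second digit counting from the check-digit position (so the 1st, 3rd, 5th, ... of the partial from the right).
  doubled (with −9 where >9): 4 4 2 3 9 1 4 3 9 → sum 39
  kept as-is: 1 5 9 9 3 5 6 7 8 → sum 53
Total = 39 + 53 = 92.
Check digit = (10 − (92 mod 10)) mod 10 = 8.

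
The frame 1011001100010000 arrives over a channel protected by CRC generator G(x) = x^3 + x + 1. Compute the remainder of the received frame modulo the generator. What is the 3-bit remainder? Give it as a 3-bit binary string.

Modulo-2 division of 1011001100010000 by 1011:
  pos 0: 1011 XOR 1011 = 0000
  pos 6: 1100 XOR 1011 = 0111
  pos 7: 1110 XOR 1011 = 0101
  pos 8: 1011 XOR 1011 = 0000
Remainder = 000 (zero — the frame passes the CRC check).

000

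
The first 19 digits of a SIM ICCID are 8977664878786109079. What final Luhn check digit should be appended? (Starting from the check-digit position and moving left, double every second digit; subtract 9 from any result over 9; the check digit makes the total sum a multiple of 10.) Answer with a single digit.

2

Partial digits right→left: 9 7 0 9 0 1 6 8 7 8 7 8 4 6 6 7 7 9 8
Double every second digit counting from the check-digit position (so the 1st, 3rd, 5th, ... of the partial from the right).
  doubled (with −9 where >9): 9 0 0 3 5 5 8 3 5 7 → sum 45
  kept as-is: 7 9 1 8 8 8 6 7 9 → sum 63
Total = 45 + 63 = 108.
Check digit = (10 − (108 mod 10)) mod 10 = 2.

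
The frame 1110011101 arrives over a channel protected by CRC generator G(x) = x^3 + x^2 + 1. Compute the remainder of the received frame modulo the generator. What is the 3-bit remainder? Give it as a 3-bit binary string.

000

Modulo-2 division of 1110011101 by 1101:
  pos 0: 1110 XOR 1101 = 0011
  pos 2: 1101 XOR 1101 = 0000
  pos 6: 1101 XOR 1101 = 0000
Remainder = 000 (zero — the frame passes the CRC check).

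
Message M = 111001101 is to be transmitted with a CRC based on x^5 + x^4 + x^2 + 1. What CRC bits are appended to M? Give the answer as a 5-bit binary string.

Append 5 zeros: 11100110100000. Divide by 110101 (XOR where the leading bit is 1):
  pos 0: 111001 XOR 110101 = 001100
  pos 2: 110010 XOR 110101 = 000111
  pos 5: 111100 XOR 110101 = 001001
  pos 7: 100100 XOR 110101 = 010001
  pos 8: 100010 XOR 110101 = 010111
Remainder (last 5 bits) = 10111. This is the CRC / FCS.

10111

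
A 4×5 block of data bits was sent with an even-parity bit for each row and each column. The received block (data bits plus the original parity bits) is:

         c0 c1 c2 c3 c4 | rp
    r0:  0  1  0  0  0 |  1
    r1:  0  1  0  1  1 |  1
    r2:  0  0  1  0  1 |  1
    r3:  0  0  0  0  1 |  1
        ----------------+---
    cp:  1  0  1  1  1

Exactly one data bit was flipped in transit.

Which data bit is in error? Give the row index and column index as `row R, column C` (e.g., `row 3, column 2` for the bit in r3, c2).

Recompute each row's even parity and compare to rp:
  r0: data parity 1, sent rp 1 → ok
  r1: data parity 1, sent rp 1 → ok
  r2: data parity 0, sent rp 1 → mismatch
  r3: data parity 1, sent rp 1 → ok
Recompute each column's even parity and compare to cp:
  c0: data parity 0, sent cp 1 → mismatch
  c1: data parity 0, sent cp 0 → ok
  c2: data parity 1, sent cp 1 → ok
  c3: data parity 1, sent cp 1 → ok
  c4: data parity 1, sent cp 1 → ok
Exactly one row (r2) and one column (c0) fail → the flipped bit is at their intersection.

row 2, column 0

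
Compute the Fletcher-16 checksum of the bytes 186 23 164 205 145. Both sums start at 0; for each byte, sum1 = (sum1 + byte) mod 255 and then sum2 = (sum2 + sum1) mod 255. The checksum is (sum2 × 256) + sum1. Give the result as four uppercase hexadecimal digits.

1DD5

Running sums (mod 255):
  after byte 0 (186): sum1=186, sum2=186
  after byte 1 (23): sum1=209, sum2=140
  after byte 2 (164): sum1=118, sum2=3
  after byte 3 (205): sum1=68, sum2=71
  after byte 4 (145): sum1=213, sum2=29
Checksum = sum2·256 + sum1 = 29·256 + 213 = 7637 = 0x1DD5.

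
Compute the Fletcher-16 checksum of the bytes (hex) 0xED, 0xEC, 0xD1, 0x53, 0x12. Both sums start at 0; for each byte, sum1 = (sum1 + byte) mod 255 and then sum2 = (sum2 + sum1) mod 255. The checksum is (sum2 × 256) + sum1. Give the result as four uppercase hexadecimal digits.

8712

Running sums (mod 255):
  after byte 0 (0xED): sum1=237, sum2=237
  after byte 1 (0xEC): sum1=218, sum2=200
  after byte 2 (0xD1): sum1=172, sum2=117
  after byte 3 (0x53): sum1=0, sum2=117
  after byte 4 (0x12): sum1=18, sum2=135
Checksum = sum2·256 + sum1 = 135·256 + 18 = 34578 = 0x8712.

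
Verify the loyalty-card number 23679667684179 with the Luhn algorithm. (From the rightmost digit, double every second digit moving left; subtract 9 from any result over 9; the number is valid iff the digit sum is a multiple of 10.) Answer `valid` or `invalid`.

From the right, keep odd positions and double even positions (subtract 9 from any doubled value over 9):
  doubled (positions 2,4,...): 5 8 3 3 9 3 4 → sum 35
  kept (positions 1,3,...): 9 1 8 7 6 7 3 → sum 41
Total = 76.
76 mod 10 = 6, so the number is invalid.

invalid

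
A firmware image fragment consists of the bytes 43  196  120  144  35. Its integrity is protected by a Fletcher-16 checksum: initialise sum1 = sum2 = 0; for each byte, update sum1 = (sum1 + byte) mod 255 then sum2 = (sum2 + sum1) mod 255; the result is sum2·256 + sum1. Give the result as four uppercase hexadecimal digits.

Running sums (mod 255):
  after byte 0 (43): sum1=43, sum2=43
  after byte 1 (196): sum1=239, sum2=27
  after byte 2 (120): sum1=104, sum2=131
  after byte 3 (144): sum1=248, sum2=124
  after byte 4 (35): sum1=28, sum2=152
Checksum = sum2·256 + sum1 = 152·256 + 28 = 38940 = 0x981C.

981C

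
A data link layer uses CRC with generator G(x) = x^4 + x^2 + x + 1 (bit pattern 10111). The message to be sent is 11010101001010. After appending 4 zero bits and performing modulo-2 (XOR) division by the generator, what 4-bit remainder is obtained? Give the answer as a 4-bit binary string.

0100

Append 4 zeros: 110101010010100000. Divide by 10111 (XOR where the leading bit is 1):
  pos 0: 11010 XOR 10111 = 01101
  pos 1: 11011 XOR 10111 = 01100
  pos 2: 11000 XOR 10111 = 01111
  pos 3: 11111 XOR 10111 = 01000
  pos 4: 10000 XOR 10111 = 00111
  pos 6: 11101 XOR 10111 = 01010
  pos 7: 10100 XOR 10111 = 00011
  pos 10: 11100 XOR 10111 = 01011
  pos 11: 10110 XOR 10111 = 00001
Remainder (last 4 bits) = 0100. This is the CRC / FCS.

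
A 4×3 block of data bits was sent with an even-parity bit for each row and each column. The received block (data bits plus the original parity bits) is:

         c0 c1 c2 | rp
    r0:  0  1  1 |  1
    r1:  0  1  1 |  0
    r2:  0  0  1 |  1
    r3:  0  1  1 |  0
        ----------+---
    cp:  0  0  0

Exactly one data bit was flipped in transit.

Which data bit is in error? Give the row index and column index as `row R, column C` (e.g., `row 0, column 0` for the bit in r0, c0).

row 0, column 1

Recompute each row's even parity and compare to rp:
  r0: data parity 0, sent rp 1 → mismatch
  r1: data parity 0, sent rp 0 → ok
  r2: data parity 1, sent rp 1 → ok
  r3: data parity 0, sent rp 0 → ok
Recompute each column's even parity and compare to cp:
  c0: data parity 0, sent cp 0 → ok
  c1: data parity 1, sent cp 0 → mismatch
  c2: data parity 0, sent cp 0 → ok
Exactly one row (r0) and one column (c1) fail → the flipped bit is at their intersection.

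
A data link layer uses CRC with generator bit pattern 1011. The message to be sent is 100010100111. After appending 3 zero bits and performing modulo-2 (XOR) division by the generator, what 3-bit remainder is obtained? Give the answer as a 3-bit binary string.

Append 3 zeros: 100010100111000. Divide by 1011 (XOR where the leading bit is 1):
  pos 0: 1000 XOR 1011 = 0011
  pos 2: 1110 XOR 1011 = 0101
  pos 3: 1011 XOR 1011 = 0000
  pos 9: 1110 XOR 1011 = 0101
  pos 10: 1010 XOR 1011 = 0001
Remainder (last 3 bits) = 010. This is the CRC / FCS.

010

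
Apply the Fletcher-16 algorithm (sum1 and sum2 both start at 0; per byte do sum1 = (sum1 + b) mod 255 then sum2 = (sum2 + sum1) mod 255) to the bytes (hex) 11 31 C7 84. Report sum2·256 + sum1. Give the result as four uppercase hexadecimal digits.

Running sums (mod 255):
  after byte 0 (11): sum1=17, sum2=17
  after byte 1 (31): sum1=66, sum2=83
  after byte 2 (C7): sum1=10, sum2=93
  after byte 3 (84): sum1=142, sum2=235
Checksum = sum2·256 + sum1 = 235·256 + 142 = 60302 = 0xEB8E.

EB8E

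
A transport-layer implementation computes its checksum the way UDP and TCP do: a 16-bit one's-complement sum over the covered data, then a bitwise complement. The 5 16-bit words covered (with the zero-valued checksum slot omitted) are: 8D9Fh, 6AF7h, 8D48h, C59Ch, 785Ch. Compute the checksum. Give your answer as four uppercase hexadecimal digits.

One's-complement addition (fold any carry out of bit 15 back into bit 0):
  0x8D9F + 0x6AF7 = 0x0F896
  0xF896 + 0x8D48 = 0x185DE → wrap carry → 0x85DF
  0x85DF + 0xC59C = 0x14B7B → wrap carry → 0x4B7C
  0x4B7C + 0x785C = 0x0C3D8
One's-complement sum = 0xC3D8.
Checksum = ~0xC3D8 & 0xFFFF = 0x3C27.

3C27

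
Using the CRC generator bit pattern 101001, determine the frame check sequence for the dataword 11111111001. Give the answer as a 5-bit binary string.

Append 5 zeros: 1111111100100000. Divide by 101001 (XOR where the leading bit is 1):
  pos 0: 111111 XOR 101001 = 010110
  pos 1: 101101 XOR 101001 = 000100
  pos 4: 100100 XOR 101001 = 001101
  pos 6: 110110 XOR 101001 = 011111
  pos 7: 111110 XOR 101001 = 010111
  pos 8: 101110 XOR 101001 = 000111
Remainder (last 5 bits) = 11100. This is the CRC / FCS.

11100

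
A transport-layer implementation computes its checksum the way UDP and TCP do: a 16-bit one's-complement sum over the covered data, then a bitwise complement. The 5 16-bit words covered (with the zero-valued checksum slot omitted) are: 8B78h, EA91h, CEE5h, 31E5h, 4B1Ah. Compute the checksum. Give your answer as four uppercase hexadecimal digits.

3E10

One's-complement addition (fold any carry out of bit 15 back into bit 0):
  0x8B78 + 0xEA91 = 0x17609 → wrap carry → 0x760A
  0x760A + 0xCEE5 = 0x144EF → wrap carry → 0x44F0
  0x44F0 + 0x31E5 = 0x076D5
  0x76D5 + 0x4B1A = 0x0C1EF
One's-complement sum = 0xC1EF.
Checksum = ~0xC1EF & 0xFFFF = 0x3E10.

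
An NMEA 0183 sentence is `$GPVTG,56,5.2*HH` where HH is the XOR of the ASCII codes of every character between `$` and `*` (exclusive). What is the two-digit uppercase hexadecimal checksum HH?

XOR the ASCII codes of the payload characters:
  'G' = 0x47 → acc = 0x47
  'P' = 0x50 → acc = 0x17
  'V' = 0x56 → acc = 0x41
  'T' = 0x54 → acc = 0x15
  'G' = 0x47 → acc = 0x52
  ',' = 0x2C → acc = 0x7E
  '5' = 0x35 → acc = 0x4B
  '6' = 0x36 → acc = 0x7D
  ',' = 0x2C → acc = 0x51
  '5' = 0x35 → acc = 0x64
  '.' = 0x2E → acc = 0x4A
  '2' = 0x32 → acc = 0x78
Checksum = 0x78.

78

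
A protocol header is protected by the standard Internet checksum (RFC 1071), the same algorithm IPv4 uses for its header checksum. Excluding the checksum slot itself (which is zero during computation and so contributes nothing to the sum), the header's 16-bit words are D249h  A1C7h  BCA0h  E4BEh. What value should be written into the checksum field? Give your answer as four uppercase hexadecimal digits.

EA8E

One's-complement addition (fold any carry out of bit 15 back into bit 0):
  0xD249 + 0xA1C7 = 0x17410 → wrap carry → 0x7411
  0x7411 + 0xBCA0 = 0x130B1 → wrap carry → 0x30B2
  0x30B2 + 0xE4BE = 0x11570 → wrap carry → 0x1571
One's-complement sum = 0x1571.
Checksum = ~0x1571 & 0xFFFF = 0xEA8E.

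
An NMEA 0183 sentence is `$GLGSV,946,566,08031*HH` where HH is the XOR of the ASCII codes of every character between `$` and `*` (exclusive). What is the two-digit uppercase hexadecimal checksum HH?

51

XOR the ASCII codes of the payload characters:
  'G' = 0x47 → acc = 0x47
  'L' = 0x4C → acc = 0x0B
  'G' = 0x47 → acc = 0x4C
  'S' = 0x53 → acc = 0x1F
  'V' = 0x56 → acc = 0x49
  ',' = 0x2C → acc = 0x65
  '9' = 0x39 → acc = 0x5C
  '4' = 0x34 → acc = 0x68
  '6' = 0x36 → acc = 0x5E
  ',' = 0x2C → acc = 0x72
  '5' = 0x35 → acc = 0x47
  '6' = 0x36 → acc = 0x71
  '6' = 0x36 → acc = 0x47
  ',' = 0x2C → acc = 0x6B
  '0' = 0x30 → acc = 0x5B
  '8' = 0x38 → acc = 0x63
  '0' = 0x30 → acc = 0x53
  '3' = 0x33 → acc = 0x60
  '1' = 0x31 → acc = 0x51
Checksum = 0x51.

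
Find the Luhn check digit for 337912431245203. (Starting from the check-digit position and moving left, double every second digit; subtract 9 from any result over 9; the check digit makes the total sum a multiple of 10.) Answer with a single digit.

5

Partial digits right→left: 3 0 2 5 4 2 1 3 4 2 1 9 7 3 3
Double every second digit counting from the check-digit position (so the 1st, 3rd, 5th, ... of the partial from the right).
  doubled (with −9 where >9): 6 4 8 2 8 2 5 6 → sum 41
  kept as-is: 0 5 2 3 2 9 3 → sum 24
Total = 41 + 24 = 65.
Check digit = (10 − (65 mod 10)) mod 10 = 5.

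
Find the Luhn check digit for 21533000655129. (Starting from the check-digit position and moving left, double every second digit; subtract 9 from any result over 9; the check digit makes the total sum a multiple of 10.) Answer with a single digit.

7

Partial digits right→left: 9 2 1 5 5 6 0 0 0 3 3 5 1 2
Double every second digit counting from the check-digit position (so the 1st, 3rd, 5th, ... of the partial from the right).
  doubled (with −9 where >9): 9 2 1 0 0 6 2 → sum 20
  kept as-is: 2 5 6 0 3 5 2 → sum 23
Total = 20 + 23 = 43.
Check digit = (10 − (43 mod 10)) mod 10 = 7.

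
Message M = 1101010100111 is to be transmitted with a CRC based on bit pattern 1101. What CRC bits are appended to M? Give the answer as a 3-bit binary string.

Append 3 zeros: 1101010100111000. Divide by 1101 (XOR where the leading bit is 1):
  pos 0: 1101 XOR 1101 = 0000
  pos 5: 1010 XOR 1101 = 0111
  pos 6: 1110 XOR 1101 = 0011
  pos 8: 1111 XOR 1101 = 0010
  pos 10: 1010 XOR 1101 = 0111
  pos 11: 1110 XOR 1101 = 0011
Remainder (last 3 bits) = 110. This is the CRC / FCS.

110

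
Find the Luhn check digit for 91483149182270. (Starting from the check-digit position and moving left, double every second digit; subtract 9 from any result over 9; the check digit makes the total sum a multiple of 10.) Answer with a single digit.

Partial digits right→left: 0 7 2 2 8 1 9 4 1 3 8 4 1 9
Double every second digit counting from the check-digit position (so the 1st, 3rd, 5th, ... of the partial from the right).
  doubled (with −9 where >9): 0 4 7 9 2 7 2 → sum 31
  kept as-is: 7 2 1 4 3 4 9 → sum 30
Total = 31 + 30 = 61.
Check digit = (10 − (61 mod 10)) mod 10 = 9.

9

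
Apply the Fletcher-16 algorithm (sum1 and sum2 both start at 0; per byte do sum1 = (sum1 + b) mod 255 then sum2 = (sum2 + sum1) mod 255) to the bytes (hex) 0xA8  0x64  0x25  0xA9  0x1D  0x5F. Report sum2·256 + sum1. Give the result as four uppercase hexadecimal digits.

1558

Running sums (mod 255):
  after byte 0 (0xA8): sum1=168, sum2=168
  after byte 1 (0x64): sum1=13, sum2=181
  after byte 2 (0x25): sum1=50, sum2=231
  after byte 3 (0xA9): sum1=219, sum2=195
  after byte 4 (0x1D): sum1=248, sum2=188
  after byte 5 (0x5F): sum1=88, sum2=21
Checksum = sum2·256 + sum1 = 21·256 + 88 = 5464 = 0x1558.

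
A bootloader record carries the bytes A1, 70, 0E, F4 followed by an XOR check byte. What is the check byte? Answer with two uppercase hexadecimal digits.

XOR the bytes together:
  start with 0xA1
  0xA1 ⊕ 0x70 = 0xD1
  0xD1 ⊕ 0x0E = 0xDF
  0xDF ⊕ 0xF4 = 0x2B

2B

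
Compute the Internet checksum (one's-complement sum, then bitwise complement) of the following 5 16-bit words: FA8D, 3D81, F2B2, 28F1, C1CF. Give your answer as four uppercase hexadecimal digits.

EA7C

One's-complement addition (fold any carry out of bit 15 back into bit 0):
  0xFA8D + 0x3D81 = 0x1380E → wrap carry → 0x380F
  0x380F + 0xF2B2 = 0x12AC1 → wrap carry → 0x2AC2
  0x2AC2 + 0x28F1 = 0x053B3
  0x53B3 + 0xC1CF = 0x11582 → wrap carry → 0x1583
One's-complement sum = 0x1583.
Checksum = ~0x1583 & 0xFFFF = 0xEA7C.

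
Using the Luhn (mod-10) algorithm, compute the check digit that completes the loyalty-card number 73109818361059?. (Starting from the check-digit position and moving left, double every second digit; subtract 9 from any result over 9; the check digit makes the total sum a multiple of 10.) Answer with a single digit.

Partial digits right→left: 9 5 0 1 6 3 8 1 8 9 0 1 3 7
Double every second digit counting from the check-digit position (so the 1st, 3rd, 5th, ... of the partial from the right).
  doubled (with −9 where >9): 9 0 3 7 7 0 6 → sum 32
  kept as-is: 5 1 3 1 9 1 7 → sum 27
Total = 32 + 27 = 59.
Check digit = (10 − (59 mod 10)) mod 10 = 1.

1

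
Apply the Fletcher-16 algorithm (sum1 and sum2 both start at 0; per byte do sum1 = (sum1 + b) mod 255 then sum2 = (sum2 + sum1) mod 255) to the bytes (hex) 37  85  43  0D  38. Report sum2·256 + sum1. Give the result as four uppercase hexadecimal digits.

4645

Running sums (mod 255):
  after byte 0 (37): sum1=55, sum2=55
  after byte 1 (85): sum1=188, sum2=243
  after byte 2 (43): sum1=0, sum2=243
  after byte 3 (0D): sum1=13, sum2=1
  after byte 4 (38): sum1=69, sum2=70
Checksum = sum2·256 + sum1 = 70·256 + 69 = 17989 = 0x4645.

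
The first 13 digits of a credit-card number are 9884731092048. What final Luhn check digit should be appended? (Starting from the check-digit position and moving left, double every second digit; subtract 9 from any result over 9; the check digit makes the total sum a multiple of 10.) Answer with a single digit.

Partial digits right→left: 8 4 0 2 9 0 1 3 7 4 8 8 9
Double every second digit counting from the check-digit position (so the 1st, 3rd, 5th, ... of the partial from the right).
  doubled (with −9 where >9): 7 0 9 2 5 7 9 → sum 39
  kept as-is: 4 2 0 3 4 8 → sum 21
Total = 39 + 21 = 60.
Check digit = (10 − (60 mod 10)) mod 10 = 0.

0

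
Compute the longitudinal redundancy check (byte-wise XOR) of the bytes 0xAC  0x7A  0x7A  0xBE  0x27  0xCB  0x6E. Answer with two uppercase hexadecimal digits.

XOR the bytes together:
  start with 0xAC
  0xAC ⊕ 0x7A = 0xD6
  0xD6 ⊕ 0x7A = 0xAC
  0xAC ⊕ 0xBE = 0x12
  0x12 ⊕ 0x27 = 0x35
  0x35 ⊕ 0xCB = 0xFE
  0xFE ⊕ 0x6E = 0x90

90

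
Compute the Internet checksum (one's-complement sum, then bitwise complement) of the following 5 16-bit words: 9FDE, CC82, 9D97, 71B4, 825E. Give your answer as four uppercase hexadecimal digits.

01F4

One's-complement addition (fold any carry out of bit 15 back into bit 0):
  0x9FDE + 0xCC82 = 0x16C60 → wrap carry → 0x6C61
  0x6C61 + 0x9D97 = 0x109F8 → wrap carry → 0x09F9
  0x09F9 + 0x71B4 = 0x07BAD
  0x7BAD + 0x825E = 0x0FE0B
One's-complement sum = 0xFE0B.
Checksum = ~0xFE0B & 0xFFFF = 0x01F4.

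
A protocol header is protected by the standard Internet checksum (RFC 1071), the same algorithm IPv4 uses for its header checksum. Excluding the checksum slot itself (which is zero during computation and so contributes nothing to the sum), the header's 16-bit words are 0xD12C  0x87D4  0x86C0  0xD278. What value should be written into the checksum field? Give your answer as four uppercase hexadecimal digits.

One's-complement addition (fold any carry out of bit 15 back into bit 0):
  0xD12C + 0x87D4 = 0x15900 → wrap carry → 0x5901
  0x5901 + 0x86C0 = 0x0DFC1
  0xDFC1 + 0xD278 = 0x1B239 → wrap carry → 0xB23A
One's-complement sum = 0xB23A.
Checksum = ~0xB23A & 0xFFFF = 0x4DC5.

4DC5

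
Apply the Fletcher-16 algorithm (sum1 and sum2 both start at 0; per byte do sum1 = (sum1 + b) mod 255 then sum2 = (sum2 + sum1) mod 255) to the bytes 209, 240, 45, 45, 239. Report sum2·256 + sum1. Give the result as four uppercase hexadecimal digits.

AE0D

Running sums (mod 255):
  after byte 0 (209): sum1=209, sum2=209
  after byte 1 (240): sum1=194, sum2=148
  after byte 2 (45): sum1=239, sum2=132
  after byte 3 (45): sum1=29, sum2=161
  after byte 4 (239): sum1=13, sum2=174
Checksum = sum2·256 + sum1 = 174·256 + 13 = 44557 = 0xAE0D.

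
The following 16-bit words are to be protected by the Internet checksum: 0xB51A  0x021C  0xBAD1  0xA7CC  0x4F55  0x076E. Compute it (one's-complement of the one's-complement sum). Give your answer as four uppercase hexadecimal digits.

One's-complement addition (fold any carry out of bit 15 back into bit 0):
  0xB51A + 0x021C = 0x0B736
  0xB736 + 0xBAD1 = 0x17207 → wrap carry → 0x7208
  0x7208 + 0xA7CC = 0x119D4 → wrap carry → 0x19D5
  0x19D5 + 0x4F55 = 0x0692A
  0x692A + 0x076E = 0x07098
One's-complement sum = 0x7098.
Checksum = ~0x7098 & 0xFFFF = 0x8F67.

8F67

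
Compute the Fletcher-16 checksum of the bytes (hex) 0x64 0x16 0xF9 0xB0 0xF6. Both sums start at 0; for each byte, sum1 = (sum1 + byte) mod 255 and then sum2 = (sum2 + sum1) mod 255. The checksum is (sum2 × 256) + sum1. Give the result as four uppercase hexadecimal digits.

Running sums (mod 255):
  after byte 0 (0x64): sum1=100, sum2=100
  after byte 1 (0x16): sum1=122, sum2=222
  after byte 2 (0xF9): sum1=116, sum2=83
  after byte 3 (0xB0): sum1=37, sum2=120
  after byte 4 (0xF6): sum1=28, sum2=148
Checksum = sum2·256 + sum1 = 148·256 + 28 = 37916 = 0x941C.

941C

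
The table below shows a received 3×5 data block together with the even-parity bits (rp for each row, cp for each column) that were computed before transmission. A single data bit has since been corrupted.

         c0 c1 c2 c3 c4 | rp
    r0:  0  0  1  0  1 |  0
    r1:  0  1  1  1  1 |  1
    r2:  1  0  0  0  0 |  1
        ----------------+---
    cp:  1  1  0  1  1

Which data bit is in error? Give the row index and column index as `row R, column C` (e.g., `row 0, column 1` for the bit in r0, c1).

row 1, column 4

Recompute each row's even parity and compare to rp:
  r0: data parity 0, sent rp 0 → ok
  r1: data parity 0, sent rp 1 → mismatch
  r2: data parity 1, sent rp 1 → ok
Recompute each column's even parity and compare to cp:
  c0: data parity 1, sent cp 1 → ok
  c1: data parity 1, sent cp 1 → ok
  c2: data parity 0, sent cp 0 → ok
  c3: data parity 1, sent cp 1 → ok
  c4: data parity 0, sent cp 1 → mismatch
Exactly one row (r1) and one column (c4) fail → the flipped bit is at their intersection.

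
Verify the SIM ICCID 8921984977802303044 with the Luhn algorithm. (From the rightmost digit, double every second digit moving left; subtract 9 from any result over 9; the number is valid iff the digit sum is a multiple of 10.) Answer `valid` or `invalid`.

From the right, keep odd positions and double even positions (subtract 9 from any doubled value over 9):
  doubled (positions 2,4,...): 8 6 6 0 5 9 7 2 9 → sum 52
  kept (positions 1,3,...): 4 0 0 2 8 7 4 9 2 8 → sum 44
Total = 96.
96 mod 10 = 6, so the number is invalid.

invalid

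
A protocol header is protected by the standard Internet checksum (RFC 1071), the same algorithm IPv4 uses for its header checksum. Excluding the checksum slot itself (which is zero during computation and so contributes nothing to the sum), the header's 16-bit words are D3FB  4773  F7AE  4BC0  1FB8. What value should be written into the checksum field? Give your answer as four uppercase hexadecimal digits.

8169

One's-complement addition (fold any carry out of bit 15 back into bit 0):
  0xD3FB + 0x4773 = 0x11B6E → wrap carry → 0x1B6F
  0x1B6F + 0xF7AE = 0x1131D → wrap carry → 0x131E
  0x131E + 0x4BC0 = 0x05EDE
  0x5EDE + 0x1FB8 = 0x07E96
One's-complement sum = 0x7E96.
Checksum = ~0x7E96 & 0xFFFF = 0x8169.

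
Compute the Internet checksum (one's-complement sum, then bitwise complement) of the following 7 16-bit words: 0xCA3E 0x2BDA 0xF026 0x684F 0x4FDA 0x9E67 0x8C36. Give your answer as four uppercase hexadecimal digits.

One's-complement addition (fold any carry out of bit 15 back into bit 0):
  0xCA3E + 0x2BDA = 0x0F618
  0xF618 + 0xF026 = 0x1E63E → wrap carry → 0xE63F
  0xE63F + 0x684F = 0x14E8E → wrap carry → 0x4E8F
  0x4E8F + 0x4FDA = 0x09E69
  0x9E69 + 0x9E67 = 0x13CD0 → wrap carry → 0x3CD1
  0x3CD1 + 0x8C36 = 0x0C907
One's-complement sum = 0xC907.
Checksum = ~0xC907 & 0xFFFF = 0x36F8.

36F8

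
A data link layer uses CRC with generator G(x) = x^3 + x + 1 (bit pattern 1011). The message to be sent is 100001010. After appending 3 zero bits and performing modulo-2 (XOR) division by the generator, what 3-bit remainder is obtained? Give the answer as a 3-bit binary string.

101

Append 3 zeros: 100001010000. Divide by 1011 (XOR where the leading bit is 1):
  pos 0: 1000 XOR 1011 = 0011
  pos 2: 1101 XOR 1011 = 0110
  pos 3: 1100 XOR 1011 = 0111
  pos 4: 1111 XOR 1011 = 0100
  pos 5: 1000 XOR 1011 = 0011
  pos 7: 1100 XOR 1011 = 0111
  pos 8: 1110 XOR 1011 = 0101
Remainder (last 3 bits) = 101. This is the CRC / FCS.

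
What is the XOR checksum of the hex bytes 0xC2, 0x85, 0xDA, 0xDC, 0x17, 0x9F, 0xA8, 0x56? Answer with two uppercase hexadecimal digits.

37

XOR the bytes together:
  start with 0xC2
  0xC2 ⊕ 0x85 = 0x47
  0x47 ⊕ 0xDA = 0x9D
  0x9D ⊕ 0xDC = 0x41
  0x41 ⊕ 0x17 = 0x56
  0x56 ⊕ 0x9F = 0xC9
  0xC9 ⊕ 0xA8 = 0x61
  0x61 ⊕ 0x56 = 0x37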